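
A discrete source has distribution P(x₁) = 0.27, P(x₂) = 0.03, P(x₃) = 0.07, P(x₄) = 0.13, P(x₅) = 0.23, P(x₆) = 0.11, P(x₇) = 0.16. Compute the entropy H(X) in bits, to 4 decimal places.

H = −Σ pᵢ log₂ pᵢ.
−0.27·log₂(0.27) = 0.5100
−0.03·log₂(0.03) = 0.1518
−0.07·log₂(0.07) = 0.2686
−0.13·log₂(0.13) = 0.3826
−0.23·log₂(0.23) = 0.4877
−0.11·log₂(0.11) = 0.3503
−0.16·log₂(0.16) = 0.4230
Sum ≈ 2.5740 → 2.5740 bits.

2.5740 bits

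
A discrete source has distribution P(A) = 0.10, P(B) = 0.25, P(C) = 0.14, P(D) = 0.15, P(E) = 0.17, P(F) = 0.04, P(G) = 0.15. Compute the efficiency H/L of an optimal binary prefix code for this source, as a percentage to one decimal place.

98.2%

Entropy H = −Σ p log₂ p ≈ 2.6707 bits.
Huffman merges: 1/25+1/10→7/50; 7/50+7/50→7/25; 3/20+3/20→3/10; 17/100+1/4→21/50; 7/25+3/10→29/50; 21/50+29/50→1. L = 68/25 ≈ 2.7200.
Efficiency = H/L = 2.6707/2.7200 = 98.2%.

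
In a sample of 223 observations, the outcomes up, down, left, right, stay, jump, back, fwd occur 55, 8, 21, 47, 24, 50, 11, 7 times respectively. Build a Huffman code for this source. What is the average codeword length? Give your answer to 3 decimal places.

2.704 bits/symbol

Probabilities are the counts divided by 223.
Repeatedly combine the two least-probable nodes; the expected code length is the sum of the merged weights.
merge 7/223 + 8/223 → 15/223
merge 11/223 + 15/223 → 26/223
merge 21/223 + 24/223 → 45/223
merge 26/223 + 45/223 → 71/223
merge 47/223 + 50/223 → 97/223
merge 55/223 + 71/223 → 126/223
merge 97/223 + 126/223 → 1
L = 15/223 + 26/223 + 45/223 + 71/223 + 97/223 + 126/223 + 1 = 603/223 ≈ 2.704 bits/symbol.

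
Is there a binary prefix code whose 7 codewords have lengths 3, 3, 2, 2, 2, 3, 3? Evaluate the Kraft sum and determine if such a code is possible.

With common denominator 2^3 = 8: Σ 2^(−ℓᵢ) = 1/8 + 1/8 + 2/8 + 2/8 + 2/8 + 1/8 + 1/8 = 10/8 = 1.25.
Kraft's inequality requires Σ ≤ 1; here Σ = 1.25 > 1, so no such prefix code exists.

1.25; no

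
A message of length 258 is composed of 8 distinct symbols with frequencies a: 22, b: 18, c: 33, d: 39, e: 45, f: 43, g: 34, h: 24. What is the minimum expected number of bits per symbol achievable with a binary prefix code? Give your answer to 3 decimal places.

Probabilities are the counts divided by 258.
Repeatedly combine the two least-probable nodes; the expected code length is the sum of the merged weights.
merge 3/43 + 11/129 → 20/129
merge 4/43 + 11/86 → 19/86
merge 17/129 + 13/86 → 73/258
merge 20/129 + 1/6 → 83/258
merge 15/86 + 19/86 → 17/43
merge 73/258 + 83/258 → 26/43
merge 17/43 + 26/43 → 1
L = 20/129 + 19/86 + 73/258 + 83/258 + 17/43 + 26/43 + 1 = 769/258 ≈ 2.981 bits/symbol.

2.981 bits/symbol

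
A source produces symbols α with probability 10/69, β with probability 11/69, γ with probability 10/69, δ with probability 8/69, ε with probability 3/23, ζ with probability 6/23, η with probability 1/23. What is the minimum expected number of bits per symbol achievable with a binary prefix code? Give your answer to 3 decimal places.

Repeatedly combine the two least-probable nodes; the expected code length is the sum of the merged weights.
merge 1/23 + 8/69 → 11/69
merge 3/23 + 10/69 → 19/69
merge 10/69 + 11/69 → 7/23
merge 11/69 + 6/23 → 29/69
merge 19/69 + 7/23 → 40/69
merge 29/69 + 40/69 → 1
L = 11/69 + 19/69 + 7/23 + 29/69 + 40/69 + 1 = 63/23 ≈ 2.739 bits/symbol.

2.739 bits/symbol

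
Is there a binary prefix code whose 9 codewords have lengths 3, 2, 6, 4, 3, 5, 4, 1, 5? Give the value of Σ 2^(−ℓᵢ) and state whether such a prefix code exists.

1.203125; no

With common denominator 2^6 = 64: Σ 2^(−ℓᵢ) = 8/64 + 16/64 + 1/64 + 4/64 + 8/64 + 2/64 + 4/64 + 32/64 + 2/64 = 77/64 = 1.203125.
Kraft's inequality requires Σ ≤ 1; here Σ = 1.203125 > 1, so no such prefix code exists.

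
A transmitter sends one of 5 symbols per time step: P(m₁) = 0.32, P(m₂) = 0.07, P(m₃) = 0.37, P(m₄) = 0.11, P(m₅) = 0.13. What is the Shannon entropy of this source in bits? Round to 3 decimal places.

H = −Σ pᵢ log₂ pᵢ.
−0.32·log₂(0.32) = 0.5260
−0.07·log₂(0.07) = 0.2686
−0.37·log₂(0.37) = 0.5307
−0.11·log₂(0.11) = 0.3503
−0.13·log₂(0.13) = 0.3826
Sum ≈ 2.0582 → 2.058 bits.

2.058 bits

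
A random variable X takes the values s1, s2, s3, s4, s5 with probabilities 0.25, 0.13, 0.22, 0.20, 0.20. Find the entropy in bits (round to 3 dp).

H = −Σ pᵢ log₂ pᵢ.
−0.25·log₂(0.25) = 0.5000
−0.13·log₂(0.13) = 0.3826
−0.22·log₂(0.22) = 0.4806
−0.20·log₂(0.20) = 0.4644
−0.20·log₂(0.20) = 0.4644
Sum ≈ 2.2920 → 2.292 bits.

2.292 bits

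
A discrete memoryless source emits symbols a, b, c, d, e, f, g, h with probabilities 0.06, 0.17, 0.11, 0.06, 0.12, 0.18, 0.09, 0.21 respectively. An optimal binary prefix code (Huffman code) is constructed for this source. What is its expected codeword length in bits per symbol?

Repeatedly combine the two least-probable nodes; the expected code length is the sum of the merged weights.
merge 3/50 + 3/50 → 3/25
merge 9/100 + 11/100 → 1/5
merge 3/25 + 3/25 → 6/25
merge 17/100 + 9/50 → 7/20
merge 1/5 + 21/100 → 41/100
merge 6/25 + 7/20 → 59/100
merge 41/100 + 59/100 → 1
L = 3/25 + 1/5 + 6/25 + 7/20 + 41/100 + 59/100 + 1 = 291/100 = 2.91 bits/symbol.

2.91 bits/symbol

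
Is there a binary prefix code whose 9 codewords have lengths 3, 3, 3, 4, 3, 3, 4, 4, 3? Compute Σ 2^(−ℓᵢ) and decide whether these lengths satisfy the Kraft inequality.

0.9375; yes

With common denominator 2^4 = 16: Σ 2^(−ℓᵢ) = 2/16 + 2/16 + 2/16 + 1/16 + 2/16 + 2/16 + 1/16 + 1/16 + 2/16 = 15/16 = 0.9375.
Kraft's inequality requires Σ ≤ 1; here Σ = 0.9375 ≤ 1, so such a prefix code exists.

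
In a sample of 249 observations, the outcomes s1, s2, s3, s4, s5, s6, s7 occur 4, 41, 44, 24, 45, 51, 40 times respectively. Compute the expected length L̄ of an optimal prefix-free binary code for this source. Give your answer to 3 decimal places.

2.727 bits/symbol

Probabilities are the counts divided by 249.
Repeatedly combine the two least-probable nodes; the expected code length is the sum of the merged weights.
merge 4/249 + 8/83 → 28/249
merge 28/249 + 40/249 → 68/249
merge 41/249 + 44/249 → 85/249
merge 15/83 + 17/83 → 32/83
merge 68/249 + 85/249 → 51/83
merge 32/83 + 51/83 → 1
L = 28/249 + 68/249 + 85/249 + 32/83 + 51/83 + 1 = 679/249 ≈ 2.727 bits/symbol.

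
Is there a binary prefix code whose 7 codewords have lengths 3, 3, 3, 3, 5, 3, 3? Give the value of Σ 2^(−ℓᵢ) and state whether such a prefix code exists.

0.78125; yes

With common denominator 2^5 = 32: Σ 2^(−ℓᵢ) = 4/32 + 4/32 + 4/32 + 4/32 + 1/32 + 4/32 + 4/32 = 25/32 = 0.78125.
Kraft's inequality requires Σ ≤ 1; here Σ = 0.78125 ≤ 1, so such a prefix code exists.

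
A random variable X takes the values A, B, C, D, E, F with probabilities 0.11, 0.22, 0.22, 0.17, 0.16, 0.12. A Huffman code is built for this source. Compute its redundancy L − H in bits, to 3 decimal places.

0.024 bits

Entropy H = −Σ p log₂ p ≈ 2.5361 bits.
Huffman merges: 11/100+3/25→23/100; 4/25+17/100→33/100; 11/50+11/50→11/25; 23/100+33/100→14/25; 11/25+14/25→1. L = 64/25 ≈ 2.5600.
L − H = 2.5600 − 2.5361 = 0.024 bits.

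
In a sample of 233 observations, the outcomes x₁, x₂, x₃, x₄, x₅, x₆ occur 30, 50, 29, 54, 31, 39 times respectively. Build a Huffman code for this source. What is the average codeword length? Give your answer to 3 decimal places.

Probabilities are the counts divided by 233.
Repeatedly combine the two least-probable nodes; the expected code length is the sum of the merged weights.
merge 29/233 + 30/233 → 59/233
merge 31/233 + 39/233 → 70/233
merge 50/233 + 54/233 → 104/233
merge 59/233 + 70/233 → 129/233
merge 104/233 + 129/233 → 1
L = 59/233 + 70/233 + 104/233 + 129/233 + 1 = 595/233 ≈ 2.554 bits/symbol.

2.554 bits/symbol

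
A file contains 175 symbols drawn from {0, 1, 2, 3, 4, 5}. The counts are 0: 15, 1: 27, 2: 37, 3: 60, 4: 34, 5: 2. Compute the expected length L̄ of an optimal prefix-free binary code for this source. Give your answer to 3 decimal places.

Probabilities are the counts divided by 175.
Repeatedly combine the two least-probable nodes; the expected code length is the sum of the merged weights.
merge 2/175 + 3/35 → 17/175
merge 17/175 + 27/175 → 44/175
merge 34/175 + 37/175 → 71/175
merge 44/175 + 12/35 → 104/175
merge 71/175 + 104/175 → 1
L = 17/175 + 44/175 + 71/175 + 104/175 + 1 = 411/175 ≈ 2.349 bits/symbol.

2.349 bits/symbol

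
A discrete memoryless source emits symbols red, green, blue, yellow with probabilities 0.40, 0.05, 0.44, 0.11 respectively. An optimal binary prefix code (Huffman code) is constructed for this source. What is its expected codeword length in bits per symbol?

1.72 bits/symbol

Repeatedly combine the two least-probable nodes; the expected code length is the sum of the merged weights.
merge 1/20 + 11/100 → 4/25
merge 4/25 + 2/5 → 14/25
merge 11/25 + 14/25 → 1
L = 4/25 + 14/25 + 1 = 43/25 = 1.72 bits/symbol.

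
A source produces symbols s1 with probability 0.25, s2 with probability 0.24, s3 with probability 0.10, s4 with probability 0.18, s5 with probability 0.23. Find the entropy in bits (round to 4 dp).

H = −Σ pᵢ log₂ pᵢ.
−0.25·log₂(0.25) = 0.5000
−0.24·log₂(0.24) = 0.4941
−0.10·log₂(0.10) = 0.3322
−0.18·log₂(0.18) = 0.4453
−0.23·log₂(0.23) = 0.4877
Sum ≈ 2.2593 → 2.2593 bits.

2.2593 bits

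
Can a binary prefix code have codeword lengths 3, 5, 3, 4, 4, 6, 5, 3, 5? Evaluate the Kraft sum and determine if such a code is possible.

0.609375; yes

With common denominator 2^6 = 64: Σ 2^(−ℓᵢ) = 8/64 + 2/64 + 8/64 + 4/64 + 4/64 + 1/64 + 2/64 + 8/64 + 2/64 = 39/64 = 0.609375.
Kraft's inequality requires Σ ≤ 1; here Σ = 0.609375 ≤ 1, so such a prefix code exists.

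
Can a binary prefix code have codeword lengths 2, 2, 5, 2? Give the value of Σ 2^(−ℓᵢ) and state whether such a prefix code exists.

0.78125; yes

With common denominator 2^5 = 32: Σ 2^(−ℓᵢ) = 8/32 + 8/32 + 1/32 + 8/32 = 25/32 = 0.78125.
Kraft's inequality requires Σ ≤ 1; here Σ = 0.78125 ≤ 1, so such a prefix code exists.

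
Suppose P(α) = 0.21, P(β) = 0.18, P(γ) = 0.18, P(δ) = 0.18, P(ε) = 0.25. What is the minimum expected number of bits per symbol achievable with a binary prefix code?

Repeatedly combine the two least-probable nodes; the expected code length is the sum of the merged weights.
merge 9/50 + 9/50 → 9/25
merge 9/50 + 21/100 → 39/100
merge 1/4 + 9/25 → 61/100
merge 39/100 + 61/100 → 1
L = 9/25 + 39/100 + 61/100 + 1 = 59/25 = 2.36 bits/symbol.

2.36 bits/symbol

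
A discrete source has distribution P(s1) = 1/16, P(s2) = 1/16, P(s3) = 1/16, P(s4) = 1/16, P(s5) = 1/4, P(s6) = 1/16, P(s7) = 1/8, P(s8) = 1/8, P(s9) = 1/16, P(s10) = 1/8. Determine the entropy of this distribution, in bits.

Each probability is a power of 1/2, so log₂(1/p) is an integer.
H = Σ p·log₂(1/p) = 1/16·4 + 1/16·4 + 1/16·4 + 1/16·4 + 1/4·2 + 1/16·4 + 1/8·3 + 1/8·3 + 1/16·4 + 1/8·3 = 3.125 bits.

3.125 bits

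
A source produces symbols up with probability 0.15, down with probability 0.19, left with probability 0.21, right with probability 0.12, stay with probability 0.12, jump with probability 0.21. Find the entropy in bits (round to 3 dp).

H = −Σ pᵢ log₂ pᵢ.
−0.15·log₂(0.15) = 0.4105
−0.19·log₂(0.19) = 0.4552
−0.21·log₂(0.21) = 0.4728
−0.12·log₂(0.12) = 0.3671
−0.12·log₂(0.12) = 0.3671
−0.21·log₂(0.21) = 0.4728
Sum ≈ 2.5456 → 2.546 bits.

2.546 bits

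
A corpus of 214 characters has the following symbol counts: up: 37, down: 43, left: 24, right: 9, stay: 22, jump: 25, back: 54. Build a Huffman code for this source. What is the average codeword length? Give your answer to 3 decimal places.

Probabilities are the counts divided by 214.
Repeatedly combine the two least-probable nodes; the expected code length is the sum of the merged weights.
merge 9/214 + 11/107 → 31/214
merge 12/107 + 25/214 → 49/214
merge 31/214 + 37/214 → 34/107
merge 43/214 + 49/214 → 46/107
merge 27/107 + 34/107 → 61/107
merge 46/107 + 61/107 → 1
L = 31/214 + 49/214 + 34/107 + 46/107 + 61/107 + 1 = 288/107 ≈ 2.692 bits/symbol.

2.692 bits/symbol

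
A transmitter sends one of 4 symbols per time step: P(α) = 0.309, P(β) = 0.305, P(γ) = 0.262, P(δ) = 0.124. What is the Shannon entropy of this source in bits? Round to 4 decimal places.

H = −Σ pᵢ log₂ pᵢ.
−0.309·log₂(0.309) = 0.5235
−0.305·log₂(0.305) = 0.5225
−0.262·log₂(0.262) = 0.5063
−0.124·log₂(0.124) = 0.3734
Sum ≈ 1.9258 → 1.9258 bits.

1.9258 bits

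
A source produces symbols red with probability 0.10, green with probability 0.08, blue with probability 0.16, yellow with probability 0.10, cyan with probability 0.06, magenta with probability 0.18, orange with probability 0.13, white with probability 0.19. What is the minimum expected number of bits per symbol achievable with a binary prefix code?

Repeatedly combine the two least-probable nodes; the expected code length is the sum of the merged weights.
merge 3/50 + 2/25 → 7/50
merge 1/10 + 1/10 → 1/5
merge 13/100 + 7/50 → 27/100
merge 4/25 + 9/50 → 17/50
merge 19/100 + 1/5 → 39/100
merge 27/100 + 17/50 → 61/100
merge 39/100 + 61/100 → 1
L = 7/50 + 1/5 + 27/100 + 17/50 + 39/100 + 61/100 + 1 = 59/20 = 2.95 bits/symbol.

2.95 bits/symbol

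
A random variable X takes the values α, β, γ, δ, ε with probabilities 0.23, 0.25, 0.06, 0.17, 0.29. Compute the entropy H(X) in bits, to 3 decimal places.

2.184 bits

H = −Σ pᵢ log₂ pᵢ.
−0.23·log₂(0.23) = 0.4877
−0.25·log₂(0.25) = 0.5000
−0.06·log₂(0.06) = 0.2435
−0.17·log₂(0.17) = 0.4346
−0.29·log₂(0.29) = 0.5179
Sum ≈ 2.1837 → 2.184 bits.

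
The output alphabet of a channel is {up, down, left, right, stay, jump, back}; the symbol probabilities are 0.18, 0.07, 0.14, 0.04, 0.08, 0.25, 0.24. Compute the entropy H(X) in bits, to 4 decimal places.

H = −Σ pᵢ log₂ pᵢ.
−0.18·log₂(0.18) = 0.4453
−0.07·log₂(0.07) = 0.2686
−0.14·log₂(0.14) = 0.3971
−0.04·log₂(0.04) = 0.1858
−0.08·log₂(0.08) = 0.2915
−0.25·log₂(0.25) = 0.5000
−0.24·log₂(0.24) = 0.4941
Sum ≈ 2.5824 → 2.5824 bits.

2.5824 bits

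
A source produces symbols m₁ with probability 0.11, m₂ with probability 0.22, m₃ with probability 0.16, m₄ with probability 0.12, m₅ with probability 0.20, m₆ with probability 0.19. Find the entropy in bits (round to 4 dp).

H = −Σ pᵢ log₂ pᵢ.
−0.11·log₂(0.11) = 0.3503
−0.22·log₂(0.22) = 0.4806
−0.16·log₂(0.16) = 0.4230
−0.12·log₂(0.12) = 0.3671
−0.20·log₂(0.20) = 0.4644
−0.19·log₂(0.19) = 0.4552
Sum ≈ 2.5406 → 2.5406 bits.

2.5406 bits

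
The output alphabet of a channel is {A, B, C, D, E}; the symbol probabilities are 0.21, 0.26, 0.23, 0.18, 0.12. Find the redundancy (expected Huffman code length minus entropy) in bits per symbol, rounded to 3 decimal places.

Entropy H = −Σ p log₂ p ≈ 2.2782 bits.
Huffman merges: 3/25+9/50→3/10; 21/100+23/100→11/25; 13/50+3/10→14/25; 11/25+14/25→1. L = 23/10 ≈ 2.3000.
L − H = 2.3000 − 2.2782 = 0.022 bits.

0.022 bits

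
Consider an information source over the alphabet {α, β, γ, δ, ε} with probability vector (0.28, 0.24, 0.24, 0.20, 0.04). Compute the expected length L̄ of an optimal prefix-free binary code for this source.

Repeatedly combine the two least-probable nodes; the expected code length is the sum of the merged weights.
merge 1/25 + 1/5 → 6/25
merge 6/25 + 6/25 → 12/25
merge 6/25 + 7/25 → 13/25
merge 12/25 + 13/25 → 1
L = 6/25 + 12/25 + 13/25 + 1 = 56/25 = 2.24 bits/symbol.

2.24 bits/symbol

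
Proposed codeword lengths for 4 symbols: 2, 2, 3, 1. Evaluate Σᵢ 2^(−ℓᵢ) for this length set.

1.125

With common denominator 2^3 = 8: Σ 2^(−ℓᵢ) = 2/8 + 2/8 + 1/8 + 4/8 = 9/8 = 1.125.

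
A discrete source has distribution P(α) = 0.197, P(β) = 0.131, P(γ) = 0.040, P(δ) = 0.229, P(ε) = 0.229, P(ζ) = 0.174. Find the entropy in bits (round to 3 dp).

2.445 bits

H = −Σ pᵢ log₂ pᵢ.
−0.197·log₂(0.197) = 0.4617
−0.131·log₂(0.131) = 0.3841
−0.040·log₂(0.040) = 0.1858
−0.229·log₂(0.229) = 0.4870
−0.229·log₂(0.229) = 0.4870
−0.174·log₂(0.174) = 0.4390
Sum ≈ 2.4446 → 2.445 bits.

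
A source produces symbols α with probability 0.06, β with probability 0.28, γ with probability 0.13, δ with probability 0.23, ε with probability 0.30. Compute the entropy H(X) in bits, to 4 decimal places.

2.1492 bits

H = −Σ pᵢ log₂ pᵢ.
−0.06·log₂(0.06) = 0.2435
−0.28·log₂(0.28) = 0.5142
−0.13·log₂(0.13) = 0.3826
−0.23·log₂(0.23) = 0.4877
−0.30·log₂(0.30) = 0.5211
Sum ≈ 2.1492 → 2.1492 bits.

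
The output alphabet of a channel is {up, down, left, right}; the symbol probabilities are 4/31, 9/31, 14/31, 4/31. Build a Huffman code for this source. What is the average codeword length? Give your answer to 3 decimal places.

Repeatedly combine the two least-probable nodes; the expected code length is the sum of the merged weights.
merge 4/31 + 4/31 → 8/31
merge 8/31 + 9/31 → 17/31
merge 14/31 + 17/31 → 1
L = 8/31 + 17/31 + 1 = 56/31 ≈ 1.806 bits/symbol.

1.806 bits/symbol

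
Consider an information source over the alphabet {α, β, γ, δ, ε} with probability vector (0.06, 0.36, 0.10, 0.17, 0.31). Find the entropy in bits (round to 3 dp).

2.065 bits

H = −Σ pᵢ log₂ pᵢ.
−0.06·log₂(0.06) = 0.2435
−0.36·log₂(0.36) = 0.5306
−0.10·log₂(0.10) = 0.3322
−0.17·log₂(0.17) = 0.4346
−0.31·log₂(0.31) = 0.5238
Sum ≈ 2.0647 → 2.065 bits.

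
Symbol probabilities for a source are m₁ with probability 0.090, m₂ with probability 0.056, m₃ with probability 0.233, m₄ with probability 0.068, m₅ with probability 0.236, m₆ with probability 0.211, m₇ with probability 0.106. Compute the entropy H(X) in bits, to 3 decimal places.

2.607 bits

H = −Σ pᵢ log₂ pᵢ.
−0.090·log₂(0.090) = 0.3127
−0.056·log₂(0.056) = 0.2329
−0.233·log₂(0.233) = 0.4897
−0.068·log₂(0.068) = 0.2637
−0.236·log₂(0.236) = 0.4916
−0.211·log₂(0.211) = 0.4736
−0.106·log₂(0.106) = 0.3432
Sum ≈ 2.6074 → 2.607 bits.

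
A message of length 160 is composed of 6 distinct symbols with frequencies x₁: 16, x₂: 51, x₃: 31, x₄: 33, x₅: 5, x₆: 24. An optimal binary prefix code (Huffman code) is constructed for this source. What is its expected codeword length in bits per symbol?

Probabilities are the counts divided by 160.
Repeatedly combine the two least-probable nodes; the expected code length is the sum of the merged weights.
merge 1/32 + 1/10 → 21/160
merge 21/160 + 3/20 → 9/32
merge 31/160 + 33/160 → 2/5
merge 9/32 + 51/160 → 3/5
merge 2/5 + 3/5 → 1
L = 21/160 + 9/32 + 2/5 + 3/5 + 1 = 193/80 = 2.4125 bits/symbol.

2.4125 bits/symbol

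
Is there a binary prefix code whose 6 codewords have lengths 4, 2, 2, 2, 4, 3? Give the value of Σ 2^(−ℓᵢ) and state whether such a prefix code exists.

1; yes

With common denominator 2^4 = 16: Σ 2^(−ℓᵢ) = 1/16 + 4/16 + 4/16 + 4/16 + 1/16 + 2/16 = 16/16 = 1.
Kraft's inequality requires Σ ≤ 1; here Σ = 1 ≤ 1, so such a prefix code exists.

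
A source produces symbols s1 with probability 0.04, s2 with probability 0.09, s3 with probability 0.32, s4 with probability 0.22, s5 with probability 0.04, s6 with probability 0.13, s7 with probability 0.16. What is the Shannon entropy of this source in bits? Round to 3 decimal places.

2.496 bits

H = −Σ pᵢ log₂ pᵢ.
−0.04·log₂(0.04) = 0.1858
−0.09·log₂(0.09) = 0.3127
−0.32·log₂(0.32) = 0.5260
−0.22·log₂(0.22) = 0.4806
−0.04·log₂(0.04) = 0.1858
−0.13·log₂(0.13) = 0.3826
−0.16·log₂(0.16) = 0.4230
Sum ≈ 2.4964 → 2.496 bits.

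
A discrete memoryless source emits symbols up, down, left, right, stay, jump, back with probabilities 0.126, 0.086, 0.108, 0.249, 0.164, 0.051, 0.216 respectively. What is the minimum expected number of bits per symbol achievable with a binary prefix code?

Repeatedly combine the two least-probable nodes; the expected code length is the sum of the merged weights.
merge 51/1000 + 43/500 → 137/1000
merge 27/250 + 63/500 → 117/500
merge 137/1000 + 41/250 → 301/1000
merge 27/125 + 117/500 → 9/20
merge 249/1000 + 301/1000 → 11/20
merge 9/20 + 11/20 → 1
L = 137/1000 + 117/500 + 301/1000 + 9/20 + 11/20 + 1 = 334/125 = 2.672 bits/symbol.

2.672 bits/symbol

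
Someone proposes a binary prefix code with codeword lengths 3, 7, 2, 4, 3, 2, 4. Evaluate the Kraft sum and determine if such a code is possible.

With common denominator 2^7 = 128: Σ 2^(−ℓᵢ) = 16/128 + 1/128 + 32/128 + 8/128 + 16/128 + 32/128 + 8/128 = 113/128 = 0.8828125.
Kraft's inequality requires Σ ≤ 1; here Σ = 0.8828125 ≤ 1, so such a prefix code exists.

0.8828125; yes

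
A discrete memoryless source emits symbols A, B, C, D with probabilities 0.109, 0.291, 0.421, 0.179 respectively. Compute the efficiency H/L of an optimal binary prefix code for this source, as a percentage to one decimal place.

98.4%

Entropy H = −Σ p log₂ p ≈ 1.8365 bits.
Huffman merges: 109/1000+179/1000→36/125; 36/125+291/1000→579/1000; 421/1000+579/1000→1. L = 1867/1000 ≈ 1.8670.
Efficiency = H/L = 1.8365/1.8670 = 98.4%.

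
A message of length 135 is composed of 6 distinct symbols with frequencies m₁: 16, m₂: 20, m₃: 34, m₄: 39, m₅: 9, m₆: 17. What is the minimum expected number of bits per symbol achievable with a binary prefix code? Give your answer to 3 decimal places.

2.459 bits/symbol

Probabilities are the counts divided by 135.
Repeatedly combine the two least-probable nodes; the expected code length is the sum of the merged weights.
merge 1/15 + 16/135 → 5/27
merge 17/135 + 4/27 → 37/135
merge 5/27 + 34/135 → 59/135
merge 37/135 + 13/45 → 76/135
merge 59/135 + 76/135 → 1
L = 5/27 + 37/135 + 59/135 + 76/135 + 1 = 332/135 ≈ 2.459 bits/symbol.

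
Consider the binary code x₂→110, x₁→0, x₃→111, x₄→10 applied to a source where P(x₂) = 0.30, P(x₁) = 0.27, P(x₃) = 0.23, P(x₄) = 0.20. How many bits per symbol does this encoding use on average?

2.26 bits/symbol

L̄ = Σ pᵢ·ℓᵢ = 0.30·3 + 0.27·1 + 0.23·3 + 0.20·2 = 2.26 bits/symbol.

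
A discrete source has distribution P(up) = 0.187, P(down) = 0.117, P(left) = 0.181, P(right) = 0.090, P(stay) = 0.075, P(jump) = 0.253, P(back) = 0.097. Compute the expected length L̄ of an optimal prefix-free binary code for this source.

2.725 bits/symbol

Repeatedly combine the two least-probable nodes; the expected code length is the sum of the merged weights.
merge 3/40 + 9/100 → 33/200
merge 97/1000 + 117/1000 → 107/500
merge 33/200 + 181/1000 → 173/500
merge 187/1000 + 107/500 → 401/1000
merge 253/1000 + 173/500 → 599/1000
merge 401/1000 + 599/1000 → 1
L = 33/200 + 107/500 + 173/500 + 401/1000 + 599/1000 + 1 = 109/40 = 2.725 bits/symbol.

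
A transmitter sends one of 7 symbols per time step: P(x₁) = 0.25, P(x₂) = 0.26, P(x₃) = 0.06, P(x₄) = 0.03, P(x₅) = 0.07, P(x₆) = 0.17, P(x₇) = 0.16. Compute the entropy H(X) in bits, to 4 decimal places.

2.5267 bits

H = −Σ pᵢ log₂ pᵢ.
−0.25·log₂(0.25) = 0.5000
−0.26·log₂(0.26) = 0.5053
−0.06·log₂(0.06) = 0.2435
−0.03·log₂(0.03) = 0.1518
−0.07·log₂(0.07) = 0.2686
−0.17·log₂(0.17) = 0.4346
−0.16·log₂(0.16) = 0.4230
Sum ≈ 2.5267 → 2.5267 bits.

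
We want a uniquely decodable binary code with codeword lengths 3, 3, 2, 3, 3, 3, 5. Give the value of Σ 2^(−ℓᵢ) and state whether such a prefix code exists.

0.90625; yes

With common denominator 2^5 = 32: Σ 2^(−ℓᵢ) = 4/32 + 4/32 + 8/32 + 4/32 + 4/32 + 4/32 + 1/32 = 29/32 = 0.90625.
Kraft's inequality requires Σ ≤ 1; here Σ = 0.90625 ≤ 1, so such a prefix code exists.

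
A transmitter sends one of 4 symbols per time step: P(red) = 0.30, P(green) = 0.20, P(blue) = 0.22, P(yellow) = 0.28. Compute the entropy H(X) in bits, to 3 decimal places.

H = −Σ pᵢ log₂ pᵢ.
−0.30·log₂(0.30) = 0.5211
−0.20·log₂(0.20) = 0.4644
−0.22·log₂(0.22) = 0.4806
−0.28·log₂(0.28) = 0.5142
Sum ≈ 1.9803 → 1.980 bits.

1.980 bits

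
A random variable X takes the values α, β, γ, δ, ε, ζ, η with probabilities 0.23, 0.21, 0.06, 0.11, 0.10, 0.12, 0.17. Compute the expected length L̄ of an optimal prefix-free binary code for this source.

Repeatedly combine the two least-probable nodes; the expected code length is the sum of the merged weights.
merge 3/50 + 1/10 → 4/25
merge 11/100 + 3/25 → 23/100
merge 4/25 + 17/100 → 33/100
merge 21/100 + 23/100 → 11/25
merge 23/100 + 33/100 → 14/25
merge 11/25 + 14/25 → 1
L = 4/25 + 23/100 + 33/100 + 11/25 + 14/25 + 1 = 68/25 = 2.72 bits/symbol.

2.72 bits/symbol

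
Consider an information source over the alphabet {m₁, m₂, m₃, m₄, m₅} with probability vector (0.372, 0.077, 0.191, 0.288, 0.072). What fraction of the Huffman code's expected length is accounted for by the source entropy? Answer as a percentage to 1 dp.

Entropy H = −Σ p log₂ p ≈ 2.0622 bits.
Huffman merges: 9/125+77/1000→149/1000; 149/1000+191/1000→17/50; 36/125+17/50→157/250; 93/250+157/250→1. L = 2117/1000 ≈ 2.1170.
Efficiency = H/L = 2.0622/2.1170 = 97.4%.

97.4%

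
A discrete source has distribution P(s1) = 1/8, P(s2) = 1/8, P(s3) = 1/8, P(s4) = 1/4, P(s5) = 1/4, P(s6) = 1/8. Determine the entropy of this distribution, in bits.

2.5 bits

Each probability is a power of 1/2, so log₂(1/p) is an integer.
H = Σ p·log₂(1/p) = 1/8·3 + 1/8·3 + 1/8·3 + 1/4·2 + 1/4·2 + 1/8·3 = 2.5 bits.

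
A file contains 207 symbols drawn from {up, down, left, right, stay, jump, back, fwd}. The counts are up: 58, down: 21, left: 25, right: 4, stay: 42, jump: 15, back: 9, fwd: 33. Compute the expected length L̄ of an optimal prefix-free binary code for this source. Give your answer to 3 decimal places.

Probabilities are the counts divided by 207.
Repeatedly combine the two least-probable nodes; the expected code length is the sum of the merged weights.
merge 4/207 + 1/23 → 13/207
merge 13/207 + 5/69 → 28/207
merge 7/69 + 25/207 → 2/9
merge 28/207 + 11/69 → 61/207
merge 14/69 + 2/9 → 88/207
merge 58/207 + 61/207 → 119/207
merge 88/207 + 119/207 → 1
L = 13/207 + 28/207 + 2/9 + 61/207 + 88/207 + 119/207 + 1 = 562/207 ≈ 2.715 bits/symbol.

2.715 bits/symbol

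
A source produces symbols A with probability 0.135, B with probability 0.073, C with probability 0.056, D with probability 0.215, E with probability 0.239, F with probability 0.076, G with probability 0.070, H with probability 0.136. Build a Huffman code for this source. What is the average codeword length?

2.821 bits/symbol

Repeatedly combine the two least-probable nodes; the expected code length is the sum of the merged weights.
merge 7/125 + 7/100 → 63/500
merge 73/1000 + 19/250 → 149/1000
merge 63/500 + 27/200 → 261/1000
merge 17/125 + 149/1000 → 57/200
merge 43/200 + 239/1000 → 227/500
merge 261/1000 + 57/200 → 273/500
merge 227/500 + 273/500 → 1
L = 63/500 + 149/1000 + 261/1000 + 57/200 + 227/500 + 273/500 + 1 = 2821/1000 = 2.821 bits/symbol.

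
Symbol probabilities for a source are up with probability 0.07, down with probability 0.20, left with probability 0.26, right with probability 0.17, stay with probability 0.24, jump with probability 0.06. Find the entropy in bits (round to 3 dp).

2.410 bits

H = −Σ pᵢ log₂ pᵢ.
−0.07·log₂(0.07) = 0.2686
−0.20·log₂(0.20) = 0.4644
−0.26·log₂(0.26) = 0.5053
−0.17·log₂(0.17) = 0.4346
−0.24·log₂(0.24) = 0.4941
−0.06·log₂(0.06) = 0.2435
Sum ≈ 2.4105 → 2.410 bits.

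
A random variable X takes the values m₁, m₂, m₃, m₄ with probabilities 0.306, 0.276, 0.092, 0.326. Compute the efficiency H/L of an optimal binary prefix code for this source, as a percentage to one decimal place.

94.0%

Entropy H = −Σ p log₂ p ≈ 1.8792 bits.
Huffman merges: 23/250+69/250→46/125; 153/500+163/500→79/125; 46/125+79/125→1. L = 2 ≈ 2.0000.
Efficiency = H/L = 1.8792/2.0000 = 94.0%.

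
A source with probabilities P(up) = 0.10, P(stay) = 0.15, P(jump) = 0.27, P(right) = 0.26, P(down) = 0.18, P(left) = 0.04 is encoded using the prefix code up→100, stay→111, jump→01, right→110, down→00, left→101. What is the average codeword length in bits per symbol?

2.55 bits/symbol

L̄ = Σ pᵢ·ℓᵢ = 0.10·3 + 0.15·3 + 0.27·2 + 0.26·3 + 0.18·2 + 0.04·3 = 2.55 bits/symbol.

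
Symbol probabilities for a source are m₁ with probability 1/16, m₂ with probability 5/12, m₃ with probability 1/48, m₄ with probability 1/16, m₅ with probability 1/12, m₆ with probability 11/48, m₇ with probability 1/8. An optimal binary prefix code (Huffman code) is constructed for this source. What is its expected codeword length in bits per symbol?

Repeatedly combine the two least-probable nodes; the expected code length is the sum of the merged weights.
merge 1/48 + 1/16 → 1/12
merge 1/16 + 1/12 → 7/48
merge 1/12 + 1/8 → 5/24
merge 7/48 + 5/24 → 17/48
merge 11/48 + 17/48 → 7/12
merge 5/12 + 7/12 → 1
L = 1/12 + 7/48 + 5/24 + 17/48 + 7/12 + 1 = 19/8 = 2.375 bits/symbol.

2.375 bits/symbol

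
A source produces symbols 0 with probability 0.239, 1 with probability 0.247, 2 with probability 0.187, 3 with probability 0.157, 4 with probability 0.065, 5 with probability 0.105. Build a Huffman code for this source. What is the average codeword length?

Repeatedly combine the two least-probable nodes; the expected code length is the sum of the merged weights.
merge 13/200 + 21/200 → 17/100
merge 157/1000 + 17/100 → 327/1000
merge 187/1000 + 239/1000 → 213/500
merge 247/1000 + 327/1000 → 287/500
merge 213/500 + 287/500 → 1
L = 17/100 + 327/1000 + 213/500 + 287/500 + 1 = 2497/1000 = 2.497 bits/symbol.

2.497 bits/symbol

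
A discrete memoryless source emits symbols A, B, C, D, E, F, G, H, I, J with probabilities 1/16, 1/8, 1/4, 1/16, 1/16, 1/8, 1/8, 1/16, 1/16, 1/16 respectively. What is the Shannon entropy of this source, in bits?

3.125 bits

Each probability is a power of 1/2, so log₂(1/p) is an integer.
H = Σ p·log₂(1/p) = 1/16·4 + 1/8·3 + 1/4·2 + 1/16·4 + 1/16·4 + 1/8·3 + 1/8·3 + 1/16·4 + 1/16·4 + 1/16·4 = 3.125 bits.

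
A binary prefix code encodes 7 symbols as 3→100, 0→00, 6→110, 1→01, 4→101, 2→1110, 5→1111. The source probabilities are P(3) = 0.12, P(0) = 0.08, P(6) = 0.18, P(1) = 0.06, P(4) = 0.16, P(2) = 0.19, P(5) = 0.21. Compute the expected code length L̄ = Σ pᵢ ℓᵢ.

L̄ = Σ pᵢ·ℓᵢ = 0.12·3 + 0.08·2 + 0.18·3 + 0.06·2 + 0.16·3 + 0.19·4 + 0.21·4 = 3.26 bits/symbol.

3.26 bits/symbol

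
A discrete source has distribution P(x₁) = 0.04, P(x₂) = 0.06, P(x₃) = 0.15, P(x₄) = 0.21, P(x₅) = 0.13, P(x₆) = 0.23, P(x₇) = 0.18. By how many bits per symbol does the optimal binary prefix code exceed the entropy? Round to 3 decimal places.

0.032 bits

Entropy H = −Σ p log₂ p ≈ 2.6283 bits.
Huffman merges: 1/25+3/50→1/10; 1/10+13/100→23/100; 3/20+9/50→33/100; 21/100+23/100→11/25; 23/100+33/100→14/25; 11/25+14/25→1. L = 133/50 ≈ 2.6600.
L − H = 2.6600 − 2.6283 = 0.032 bits.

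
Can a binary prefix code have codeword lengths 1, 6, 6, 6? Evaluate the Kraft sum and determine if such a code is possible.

0.546875; yes

With common denominator 2^6 = 64: Σ 2^(−ℓᵢ) = 32/64 + 1/64 + 1/64 + 1/64 = 35/64 = 0.546875.
Kraft's inequality requires Σ ≤ 1; here Σ = 0.546875 ≤ 1, so such a prefix code exists.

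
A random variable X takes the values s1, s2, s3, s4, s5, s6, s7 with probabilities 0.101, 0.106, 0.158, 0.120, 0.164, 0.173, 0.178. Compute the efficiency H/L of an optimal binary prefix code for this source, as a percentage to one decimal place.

Entropy H = −Σ p log₂ p ≈ 2.7738 bits.
Huffman merges: 101/1000+53/500→207/1000; 3/25+79/500→139/500; 41/250+173/1000→337/1000; 89/500+207/1000→77/200; 139/500+337/1000→123/200; 77/200+123/200→1. L = 1411/500 ≈ 2.8220.
Efficiency = H/L = 2.7738/2.8220 = 98.3%.

98.3%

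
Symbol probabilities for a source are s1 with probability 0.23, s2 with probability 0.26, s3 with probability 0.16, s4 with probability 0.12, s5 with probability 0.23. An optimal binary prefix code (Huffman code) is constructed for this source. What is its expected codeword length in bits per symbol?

2.28 bits/symbol

Repeatedly combine the two least-probable nodes; the expected code length is the sum of the merged weights.
merge 3/25 + 4/25 → 7/25
merge 23/100 + 23/100 → 23/50
merge 13/50 + 7/25 → 27/50
merge 23/50 + 27/50 → 1
L = 7/25 + 23/50 + 27/50 + 1 = 57/25 = 2.28 bits/symbol.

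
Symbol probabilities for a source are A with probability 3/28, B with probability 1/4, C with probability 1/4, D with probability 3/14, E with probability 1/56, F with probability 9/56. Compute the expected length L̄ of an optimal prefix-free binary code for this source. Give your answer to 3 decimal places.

2.411 bits/symbol

Repeatedly combine the two least-probable nodes; the expected code length is the sum of the merged weights.
merge 1/56 + 3/28 → 1/8
merge 1/8 + 9/56 → 2/7
merge 3/14 + 1/4 → 13/28
merge 1/4 + 2/7 → 15/28
merge 13/28 + 15/28 → 1
L = 1/8 + 2/7 + 13/28 + 15/28 + 1 = 135/56 ≈ 2.411 bits/symbol.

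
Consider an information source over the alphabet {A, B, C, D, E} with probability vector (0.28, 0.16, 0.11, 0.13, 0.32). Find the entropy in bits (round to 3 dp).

2.196 bits

H = −Σ pᵢ log₂ pᵢ.
−0.28·log₂(0.28) = 0.5142
−0.16·log₂(0.16) = 0.4230
−0.11·log₂(0.11) = 0.3503
−0.13·log₂(0.13) = 0.3826
−0.32·log₂(0.32) = 0.5260
Sum ≈ 2.1962 → 2.196 bits.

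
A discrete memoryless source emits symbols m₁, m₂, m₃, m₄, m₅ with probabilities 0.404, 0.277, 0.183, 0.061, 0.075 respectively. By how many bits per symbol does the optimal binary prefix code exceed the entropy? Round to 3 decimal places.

Entropy H = −Σ p log₂ p ≈ 2.0161 bits.
Huffman merges: 61/1000+3/40→17/125; 17/125+183/1000→319/1000; 277/1000+319/1000→149/250; 101/250+149/250→1. L = 2051/1000 ≈ 2.0510.
L − H = 2.0510 − 2.0161 = 0.035 bits.

0.035 bits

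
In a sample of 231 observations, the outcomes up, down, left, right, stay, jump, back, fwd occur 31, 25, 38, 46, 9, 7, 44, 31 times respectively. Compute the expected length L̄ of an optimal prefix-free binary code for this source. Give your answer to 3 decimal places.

2.857 bits/symbol

Probabilities are the counts divided by 231.
Repeatedly combine the two least-probable nodes; the expected code length is the sum of the merged weights.
merge 1/33 + 3/77 → 16/231
merge 16/231 + 25/231 → 41/231
merge 31/231 + 31/231 → 62/231
merge 38/231 + 41/231 → 79/231
merge 4/21 + 46/231 → 30/77
merge 62/231 + 79/231 → 47/77
merge 30/77 + 47/77 → 1
L = 16/231 + 41/231 + 62/231 + 79/231 + 30/77 + 47/77 + 1 = 20/7 ≈ 2.857 bits/symbol.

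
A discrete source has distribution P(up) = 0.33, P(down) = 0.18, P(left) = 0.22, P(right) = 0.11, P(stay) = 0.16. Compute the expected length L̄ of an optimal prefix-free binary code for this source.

Repeatedly combine the two least-probable nodes; the expected code length is the sum of the merged weights.
merge 11/100 + 4/25 → 27/100
merge 9/50 + 11/50 → 2/5
merge 27/100 + 33/100 → 3/5
merge 2/5 + 3/5 → 1
L = 27/100 + 2/5 + 3/5 + 1 = 227/100 = 2.27 bits/symbol.

2.27 bits/symbol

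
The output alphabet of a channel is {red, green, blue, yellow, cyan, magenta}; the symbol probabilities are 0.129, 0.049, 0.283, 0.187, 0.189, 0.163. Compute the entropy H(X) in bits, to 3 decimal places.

H = −Σ pᵢ log₂ pᵢ.
−0.129·log₂(0.129) = 0.3811
−0.049·log₂(0.049) = 0.2132
−0.283·log₂(0.283) = 0.5154
−0.187·log₂(0.187) = 0.4523
−0.189·log₂(0.189) = 0.4543
−0.163·log₂(0.163) = 0.4266
Sum ≈ 2.4429 → 2.443 bits.

2.443 bits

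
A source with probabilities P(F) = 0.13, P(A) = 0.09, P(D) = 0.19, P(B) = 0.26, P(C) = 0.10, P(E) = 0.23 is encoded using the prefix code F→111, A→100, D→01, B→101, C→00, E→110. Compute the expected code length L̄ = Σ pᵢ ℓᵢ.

L̄ = Σ pᵢ·ℓᵢ = 0.13·3 + 0.09·3 + 0.19·2 + 0.26·3 + 0.10·2 + 0.23·3 = 2.71 bits/symbol.

2.71 bits/symbol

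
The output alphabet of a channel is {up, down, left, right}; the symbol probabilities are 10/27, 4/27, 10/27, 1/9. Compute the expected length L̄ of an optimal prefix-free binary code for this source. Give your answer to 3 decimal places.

1.889 bits/symbol

Repeatedly combine the two least-probable nodes; the expected code length is the sum of the merged weights.
merge 1/9 + 4/27 → 7/27
merge 7/27 + 10/27 → 17/27
merge 10/27 + 17/27 → 1
L = 7/27 + 17/27 + 1 = 17/9 ≈ 1.889 bits/symbol.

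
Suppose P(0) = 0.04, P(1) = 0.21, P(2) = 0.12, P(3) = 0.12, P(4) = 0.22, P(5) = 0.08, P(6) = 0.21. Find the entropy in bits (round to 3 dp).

2.638 bits

H = −Σ pᵢ log₂ pᵢ.
−0.04·log₂(0.04) = 0.1858
−0.21·log₂(0.21) = 0.4728
−0.12·log₂(0.12) = 0.3671
−0.12·log₂(0.12) = 0.3671
−0.22·log₂(0.22) = 0.4806
−0.08·log₂(0.08) = 0.2915
−0.21·log₂(0.21) = 0.4728
Sum ≈ 2.6376 → 2.638 bits.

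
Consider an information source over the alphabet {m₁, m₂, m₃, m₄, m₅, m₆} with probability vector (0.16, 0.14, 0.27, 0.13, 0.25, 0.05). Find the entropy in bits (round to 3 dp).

H = −Σ pᵢ log₂ pᵢ.
−0.16·log₂(0.16) = 0.4230
−0.14·log₂(0.14) = 0.3971
−0.27·log₂(0.27) = 0.5100
−0.13·log₂(0.13) = 0.3826
−0.25·log₂(0.25) = 0.5000
−0.05·log₂(0.05) = 0.2161
Sum ≈ 2.4289 → 2.429 bits.

2.429 bits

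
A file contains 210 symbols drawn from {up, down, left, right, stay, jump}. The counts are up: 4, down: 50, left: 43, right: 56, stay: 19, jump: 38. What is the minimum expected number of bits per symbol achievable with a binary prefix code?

Probabilities are the counts divided by 210.
Repeatedly combine the two least-probable nodes; the expected code length is the sum of the merged weights.
merge 2/105 + 19/210 → 23/210
merge 23/210 + 19/105 → 61/210
merge 43/210 + 5/21 → 31/70
merge 4/15 + 61/210 → 39/70
merge 31/70 + 39/70 → 1
L = 23/210 + 61/210 + 31/70 + 39/70 + 1 = 12/5 = 2.4 bits/symbol.

2.4 bits/symbol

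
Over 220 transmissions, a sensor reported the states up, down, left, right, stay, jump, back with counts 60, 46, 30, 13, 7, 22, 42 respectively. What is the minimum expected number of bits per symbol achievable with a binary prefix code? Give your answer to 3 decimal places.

2.609 bits/symbol

Probabilities are the counts divided by 220.
Repeatedly combine the two least-probable nodes; the expected code length is the sum of the merged weights.
merge 7/220 + 13/220 → 1/11
merge 1/11 + 1/10 → 21/110
merge 3/22 + 21/110 → 18/55
merge 21/110 + 23/110 → 2/5
merge 3/11 + 18/55 → 3/5
merge 2/5 + 3/5 → 1
L = 1/11 + 21/110 + 18/55 + 2/5 + 3/5 + 1 = 287/110 ≈ 2.609 bits/symbol.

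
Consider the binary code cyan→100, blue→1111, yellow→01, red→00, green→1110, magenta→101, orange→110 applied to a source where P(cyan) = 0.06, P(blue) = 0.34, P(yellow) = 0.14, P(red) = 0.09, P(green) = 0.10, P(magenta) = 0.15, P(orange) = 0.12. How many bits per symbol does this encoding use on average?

3.21 bits/symbol

L̄ = Σ pᵢ·ℓᵢ = 0.06·3 + 0.34·4 + 0.14·2 + 0.09·2 + 0.10·4 + 0.15·3 + 0.12·3 = 3.21 bits/symbol.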